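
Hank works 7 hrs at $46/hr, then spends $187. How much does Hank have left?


Calculate earnings:
7 x $46 = $322
Subtract spending:
$322 - $187 = $135

$135


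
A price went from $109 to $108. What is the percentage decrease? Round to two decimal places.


Find the absolute change:
|108 - 109| = 1
Divide by original and multiply by 100:
1 / 109 x 100 = 0.9174...% ≈ 0.92%

0.92%


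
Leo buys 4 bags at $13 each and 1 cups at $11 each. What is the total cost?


Cost of bags:
4 x $13 = $52
Cost of cups:
1 x $11 = $11
Add both:
$52 + $11 = $63

$63


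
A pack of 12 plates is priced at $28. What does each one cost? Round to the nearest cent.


Total cost: $28
Number of items: 12
Unit price: $28 / 12 = $2.3333... ≈ $2.33

$2.33


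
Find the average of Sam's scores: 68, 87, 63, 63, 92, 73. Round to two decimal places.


Add the scores:
68 + 87 + 63 + 63 + 92 + 73 = 446
Divide by the number of tests:
446 / 6 = 74.3333... ≈ 74.33

74.33


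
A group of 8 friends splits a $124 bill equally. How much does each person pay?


Total bill: $124
Number of people: 8
Each pays: $124 / 8 = $15.50

$15.50


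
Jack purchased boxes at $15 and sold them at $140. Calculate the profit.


Selling price = $140
Cost price = $15
Profit = selling price - cost price:
Profit = $140 - $15 = $125

$125


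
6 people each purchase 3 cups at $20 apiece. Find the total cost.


Cost per person:
3 x $20 = $60
Group total:
6 x $60 = $360

$360


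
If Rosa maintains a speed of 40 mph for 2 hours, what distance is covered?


Use the formula: distance = speed x time
Speed = 40 mph, Time = 2 hours
40 x 2 = 80 miles

80 miles


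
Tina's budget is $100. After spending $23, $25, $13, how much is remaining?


Add up expenses:
$23 + $25 + $13 = $61
Subtract from budget:
$100 - $61 = $39

$39


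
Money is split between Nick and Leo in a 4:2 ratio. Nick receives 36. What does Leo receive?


Find the multiplier:
36 / 4 = 9
Apply to Leo's share:
2 x 9 = 18

18


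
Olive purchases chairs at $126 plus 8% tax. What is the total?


Calculate the tax:
8% of $126 = $10.08
Add tax to price:
$126 + $10.08 = $136.08

$136.08


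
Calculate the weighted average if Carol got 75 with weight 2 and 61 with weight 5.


Weighted sum:
2 x 75 + 5 x 61 = 455
Total weight:
2 + 5 = 7
Weighted average:
455 / 7 = 65

65


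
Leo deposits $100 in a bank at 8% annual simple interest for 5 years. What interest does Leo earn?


Use the formula I = P x R x T / 100
P x R x T = 100 x 8 x 5 = 4000
I = 4000 / 100 = $40

$40


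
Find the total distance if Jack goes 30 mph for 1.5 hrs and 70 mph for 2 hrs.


Leg 1 distance:
30 x 1.5 = 45 miles
Leg 2 distance:
70 x 2 = 140 miles
Total distance:
45 + 140 = 185 miles

185 miles


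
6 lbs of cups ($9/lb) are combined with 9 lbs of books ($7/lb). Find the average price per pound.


Cost of cups:
6 x $9 = $54
Cost of books:
9 x $7 = $63
Total cost: $54 + $63 = $117
Total weight: 15 lbs
Average: $117 / 15 = $7.80/lb

$7.80/lb


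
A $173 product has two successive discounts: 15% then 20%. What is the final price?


First discount:
15% of $173 = $25.95
Price after first discount:
$173 - $25.95 = $147.05
Second discount:
20% of $147.05 = $29.41
Final price:
$147.05 - $29.41 = $117.64

$117.64


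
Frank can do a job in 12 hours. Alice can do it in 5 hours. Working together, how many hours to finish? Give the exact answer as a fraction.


Frank's rate: 1/12 of the job per hour
Alice's rate: 1/5 of the job per hour
Combined rate: 1/12 + 1/5 = 17/60 per hour
Time = 1 / (17/60) = 60/17 hours (≈ 3.53 hours)

60/17 hours


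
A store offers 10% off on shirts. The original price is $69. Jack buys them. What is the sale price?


Calculate the discount amount:
10% of $69 = $6.90
Subtract from original:
$69 - $6.90 = $62.10

$62.10


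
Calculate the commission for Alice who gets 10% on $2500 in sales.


Convert rate to decimal:
10% = 0.1
Multiply by sales:
$2500 x 0.1 = $250

$250


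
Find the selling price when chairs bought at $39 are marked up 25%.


Calculate the markup amount:
25% of $39 = $9.75
Add to cost:
$39 + $9.75 = $48.75

$48.75


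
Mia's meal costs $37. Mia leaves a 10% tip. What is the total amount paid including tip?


Calculate the tip:
10% of $37 = $3.70
Add tip to meal cost:
$37 + $3.70 = $40.70

$40.70


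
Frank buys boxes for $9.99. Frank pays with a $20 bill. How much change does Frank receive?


Start with the amount paid:
$20
Subtract the price:
$20 - $9.99 = $10.01

$10.01


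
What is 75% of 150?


Convert percentage to decimal:
75% = 0.75
Multiply:
150 x 0.75 = 112.5

112.5


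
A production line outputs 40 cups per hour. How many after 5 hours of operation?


Production rate: 40 cups per hour
Time: 5 hours
Total: 40 x 5 = 200 cups

200 cups


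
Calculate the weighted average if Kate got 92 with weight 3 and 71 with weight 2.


Weighted sum:
3 x 92 + 2 x 71 = 418
Total weight:
3 + 2 = 5
Weighted average:
418 / 5 = 83.6

83.6


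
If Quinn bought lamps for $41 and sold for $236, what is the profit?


Selling price = $236
Cost price = $41
Profit = selling price - cost price:
Profit = $236 - $41 = $195

$195


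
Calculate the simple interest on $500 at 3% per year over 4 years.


Use the formula I = P x R x T / 100
P x R x T = 500 x 3 x 4 = 6000
I = 6000 / 100 = $60

$60


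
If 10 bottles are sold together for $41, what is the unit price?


Total cost: $41
Number of items: 10
Unit price: $41 / 10 = $4.10

$4.10


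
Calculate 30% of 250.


Convert percentage to decimal:
30% = 0.3
Multiply:
250 x 0.3 = 75

75


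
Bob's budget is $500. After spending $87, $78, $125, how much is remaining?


Add up expenses:
$87 + $78 + $125 = $290
Subtract from budget:
$500 - $290 = $210

$210


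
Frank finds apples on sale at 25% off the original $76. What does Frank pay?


Calculate the discount amount:
25% of $76 = $19
Subtract from original:
$76 - $19 = $57

$57


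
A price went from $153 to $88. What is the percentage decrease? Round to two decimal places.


Find the absolute change:
|88 - 153| = 65
Divide by original and multiply by 100:
65 / 153 x 100 = 42.4836...% ≈ 42.48%

42.48%


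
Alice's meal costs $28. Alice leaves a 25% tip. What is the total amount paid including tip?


Calculate the tip:
25% of $28 = $7
Add tip to meal cost:
$28 + $7 = $35

$35


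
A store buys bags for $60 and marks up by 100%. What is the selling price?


Calculate the markup amount:
100% of $60 = $60
Add to cost:
$60 + $60 = $120

$120


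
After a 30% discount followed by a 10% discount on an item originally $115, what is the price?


First discount:
30% of $115 = $34.50
Price after first discount:
$115 - $34.50 = $80.50
Second discount:
10% of $80.50 = $8.05
Final price:
$80.50 - $8.05 = $72.45

$72.45


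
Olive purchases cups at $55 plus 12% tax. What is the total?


Calculate the tax:
12% of $55 = $6.60
Add tax to price:
$55 + $6.60 = $61.60

$61.60


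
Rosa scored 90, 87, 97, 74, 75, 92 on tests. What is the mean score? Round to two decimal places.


Add the scores:
90 + 87 + 97 + 74 + 75 + 92 = 515
Divide by the number of tests:
515 / 6 = 85.8333... ≈ 85.83

85.83


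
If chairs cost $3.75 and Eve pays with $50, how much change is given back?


Start with the amount paid:
$50
Subtract the price:
$50 - $3.75 = $46.25

$46.25


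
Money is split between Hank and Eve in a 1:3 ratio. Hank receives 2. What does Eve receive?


Find the multiplier:
2 / 1 = 2
Apply to Eve's share:
3 x 2 = 6

6


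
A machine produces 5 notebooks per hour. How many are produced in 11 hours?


Production rate: 5 notebooks per hour
Time: 11 hours
Total: 5 x 11 = 55 notebooks

55 notebooks


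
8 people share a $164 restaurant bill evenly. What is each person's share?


Total bill: $164
Number of people: 8
Each pays: $164 / 8 = $20.50

$20.50


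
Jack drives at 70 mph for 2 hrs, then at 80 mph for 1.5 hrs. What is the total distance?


Leg 1 distance:
70 x 2 = 140 miles
Leg 2 distance:
80 x 1.5 = 120 miles
Total distance:
140 + 120 = 260 miles

260 miles


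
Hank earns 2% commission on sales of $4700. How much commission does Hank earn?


Convert rate to decimal:
2% = 0.02
Multiply by sales:
$4700 x 0.02 = $94

$94


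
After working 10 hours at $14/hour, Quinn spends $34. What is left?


Calculate earnings:
10 x $14 = $140
Subtract spending:
$140 - $34 = $106

$106


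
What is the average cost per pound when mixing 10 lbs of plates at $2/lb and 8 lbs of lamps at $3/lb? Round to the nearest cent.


Cost of plates:
10 x $2 = $20
Cost of lamps:
8 x $3 = $24
Total cost: $20 + $24 = $44
Total weight: 18 lbs
Average: $44 / 18 = $2.4444... ≈ $2.44/lb

$2.44/lb


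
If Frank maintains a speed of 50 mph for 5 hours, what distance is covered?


Use the formula: distance = speed x time
Speed = 50 mph, Time = 5 hours
50 x 5 = 250 miles

250 miles


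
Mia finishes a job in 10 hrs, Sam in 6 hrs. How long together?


Mia's rate: 1/10 of the job per hour
Sam's rate: 1/6 of the job per hour
Combined rate: 1/10 + 1/6 = 4/15 per hour
Time = 1 / (4/15) = 15/4 = 3.75 hours

3.75 hours


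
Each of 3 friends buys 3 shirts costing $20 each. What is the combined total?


Cost per person:
3 x $20 = $60
Group total:
3 x $60 = $180

$180


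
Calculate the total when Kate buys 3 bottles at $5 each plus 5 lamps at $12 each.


Cost of bottles:
3 x $5 = $15
Cost of lamps:
5 x $12 = $60
Add both:
$15 + $60 = $75

$75


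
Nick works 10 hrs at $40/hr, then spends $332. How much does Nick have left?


Calculate earnings:
10 x $40 = $400
Subtract spending:
$400 - $332 = $68

$68


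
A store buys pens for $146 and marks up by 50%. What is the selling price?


Calculate the markup amount:
50% of $146 = $73
Add to cost:
$146 + $73 = $219

$219


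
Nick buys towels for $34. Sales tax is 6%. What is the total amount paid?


Calculate the tax:
6% of $34 = $2.04
Add tax to price:
$34 + $2.04 = $36.04

$36.04


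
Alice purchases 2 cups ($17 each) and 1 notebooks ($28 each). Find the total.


Cost of cups:
2 x $17 = $34
Cost of notebooks:
1 x $28 = $28
Add both:
$34 + $28 = $62

$62


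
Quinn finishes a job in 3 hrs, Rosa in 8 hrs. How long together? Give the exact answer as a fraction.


Quinn's rate: 1/3 of the job per hour
Rosa's rate: 1/8 of the job per hour
Combined rate: 1/3 + 1/8 = 11/24 per hour
Time = 1 / (11/24) = 24/11 hours (≈ 2.18 hours)

24/11 hours


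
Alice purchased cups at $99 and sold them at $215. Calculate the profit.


Selling price = $215
Cost price = $99
Profit = selling price - cost price:
Profit = $215 - $99 = $116

$116


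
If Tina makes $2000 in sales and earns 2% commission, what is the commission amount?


Convert rate to decimal:
2% = 0.02
Multiply by sales:
$2000 x 0.02 = $40

$40


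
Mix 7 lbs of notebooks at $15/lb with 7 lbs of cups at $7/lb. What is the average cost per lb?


Cost of notebooks:
7 x $15 = $105
Cost of cups:
7 x $7 = $49
Total cost: $105 + $49 = $154
Total weight: 14 lbs
Average: $154 / 14 = $11/lb

$11/lb


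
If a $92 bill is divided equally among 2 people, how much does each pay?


Total bill: $92
Number of people: 2
Each pays: $92 / 2 = $46

$46


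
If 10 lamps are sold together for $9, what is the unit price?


Total cost: $9
Number of items: 10
Unit price: $9 / 10 = $0.90

$0.90


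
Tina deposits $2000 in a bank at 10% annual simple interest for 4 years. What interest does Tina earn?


Use the formula I = P x R x T / 100
P x R x T = 2000 x 10 x 4 = 80000
I = 80000 / 100 = $800

$800


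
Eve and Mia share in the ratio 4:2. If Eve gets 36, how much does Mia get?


Find the multiplier:
36 / 4 = 9
Apply to Mia's share:
2 x 9 = 18

18


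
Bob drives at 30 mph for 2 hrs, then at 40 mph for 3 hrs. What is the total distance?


Leg 1 distance:
30 x 2 = 60 miles
Leg 2 distance:
40 x 3 = 120 miles
Total distance:
60 + 120 = 180 miles

180 miles


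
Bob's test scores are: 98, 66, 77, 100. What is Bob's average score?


Add the scores:
98 + 66 + 77 + 100 = 341
Divide by the number of tests:
341 / 4 = 85.25

85.25


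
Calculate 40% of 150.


Convert percentage to decimal:
40% = 0.4
Multiply:
150 x 0.4 = 60

60


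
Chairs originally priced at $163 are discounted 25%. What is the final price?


Calculate the discount amount:
25% of $163 = $40.75
Subtract from original:
$163 - $40.75 = $122.25

$122.25


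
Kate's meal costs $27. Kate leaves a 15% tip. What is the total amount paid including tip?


Calculate the tip:
15% of $27 = $4.05
Add tip to meal cost:
$27 + $4.05 = $31.05

$31.05


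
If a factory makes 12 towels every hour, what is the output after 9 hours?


Production rate: 12 towels per hour
Time: 9 hours
Total: 12 x 9 = 108 towels

108 towels


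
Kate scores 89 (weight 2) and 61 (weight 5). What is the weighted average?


Weighted sum:
2 x 89 + 5 x 61 = 483
Total weight:
2 + 5 = 7
Weighted average:
483 / 7 = 69

69


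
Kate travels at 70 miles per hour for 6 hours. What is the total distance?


Use the formula: distance = speed x time
Speed = 70 mph, Time = 6 hours
70 x 6 = 420 miles

420 miles


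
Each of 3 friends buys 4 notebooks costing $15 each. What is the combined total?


Cost per person:
4 x $15 = $60
Group total:
3 x $60 = $180

$180


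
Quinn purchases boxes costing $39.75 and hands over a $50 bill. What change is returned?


Start with the amount paid:
$50
Subtract the price:
$50 - $39.75 = $10.25

$10.25


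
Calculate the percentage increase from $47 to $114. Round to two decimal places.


Find the absolute change:
|114 - 47| = 67
Divide by original and multiply by 100:
67 / 47 x 100 = 142.5531...% ≈ 142.55%

142.55%


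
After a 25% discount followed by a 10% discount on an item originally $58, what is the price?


First discount:
25% of $58 = $14.50
Price after first discount:
$58 - $14.50 = $43.50
Second discount:
10% of $43.50 = $4.35
Final price:
$43.50 - $4.35 = $39.15

$39.15


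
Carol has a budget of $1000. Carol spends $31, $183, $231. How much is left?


Add up expenses:
$31 + $183 + $231 = $445
Subtract from budget:
$1000 - $445 = $555

$555


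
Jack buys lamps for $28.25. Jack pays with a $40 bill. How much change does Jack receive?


Start with the amount paid:
$40
Subtract the price:
$40 - $28.25 = $11.75

$11.75


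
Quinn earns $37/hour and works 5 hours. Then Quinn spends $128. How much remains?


Calculate earnings:
5 x $37 = $185
Subtract spending:
$185 - $128 = $57

$57


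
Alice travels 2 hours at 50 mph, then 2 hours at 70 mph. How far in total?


Leg 1 distance:
50 x 2 = 100 miles
Leg 2 distance:
70 x 2 = 140 miles
Total distance:
100 + 140 = 240 miles

240 miles


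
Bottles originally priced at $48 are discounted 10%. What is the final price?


Calculate the discount amount:
10% of $48 = $4.80
Subtract from original:
$48 - $4.80 = $43.20

$43.20


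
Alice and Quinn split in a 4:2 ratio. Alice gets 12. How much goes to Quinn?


Find the multiplier:
12 / 4 = 3
Apply to Quinn's share:
2 x 3 = 6

6


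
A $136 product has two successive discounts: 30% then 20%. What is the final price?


First discount:
30% of $136 = $40.80
Price after first discount:
$136 - $40.80 = $95.20
Second discount:
20% of $95.20 = $19.04
Final price:
$95.20 - $19.04 = $76.16

$76.16


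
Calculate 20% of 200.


Convert percentage to decimal:
20% = 0.2
Multiply:
200 x 0.2 = 40

40


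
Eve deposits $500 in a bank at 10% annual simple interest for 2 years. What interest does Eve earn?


Use the formula I = P x R x T / 100
P x R x T = 500 x 10 x 2 = 10000
I = 10000 / 100 = $100

$100


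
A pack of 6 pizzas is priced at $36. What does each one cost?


Total cost: $36
Number of items: 6
Unit price: $36 / 6 = $6

$6


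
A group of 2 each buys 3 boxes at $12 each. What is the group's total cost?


Cost per person:
3 x $12 = $36
Group total:
2 x $36 = $72

$72


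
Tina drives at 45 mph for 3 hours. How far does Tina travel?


Use the formula: distance = speed x time
Speed = 45 mph, Time = 3 hours
45 x 3 = 135 miles

135 miles


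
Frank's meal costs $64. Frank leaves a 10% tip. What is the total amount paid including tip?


Calculate the tip:
10% of $64 = $6.40
Add tip to meal cost:
$64 + $6.40 = $70.40

$70.40


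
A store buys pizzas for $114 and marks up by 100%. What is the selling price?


Calculate the markup amount:
100% of $114 = $114
Add to cost:
$114 + $114 = $228

$228


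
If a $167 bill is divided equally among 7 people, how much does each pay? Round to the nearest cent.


Total bill: $167
Number of people: 7
Each pays: $167 / 7 = $23.8571... ≈ $23.86

$23.86


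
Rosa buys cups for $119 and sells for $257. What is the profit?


Selling price = $257
Cost price = $119
Profit = selling price - cost price:
Profit = $257 - $119 = $138

$138


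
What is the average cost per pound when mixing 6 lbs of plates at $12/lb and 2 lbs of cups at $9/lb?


Cost of plates:
6 x $12 = $72
Cost of cups:
2 x $9 = $18
Total cost: $72 + $18 = $90
Total weight: 8 lbs
Average: $90 / 8 = $11.25/lb

$11.25/lb


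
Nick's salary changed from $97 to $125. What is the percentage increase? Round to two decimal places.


Find the absolute change:
|125 - 97| = 28
Divide by original and multiply by 100:
28 / 97 x 100 = 28.8659...% ≈ 28.87%

28.87%


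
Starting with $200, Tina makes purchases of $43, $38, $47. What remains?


Add up expenses:
$43 + $38 + $47 = $128
Subtract from budget:
$200 - $128 = $72

$72


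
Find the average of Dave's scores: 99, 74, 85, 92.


Add the scores:
99 + 74 + 85 + 92 = 350
Divide by the number of tests:
350 / 4 = 87.5

87.5


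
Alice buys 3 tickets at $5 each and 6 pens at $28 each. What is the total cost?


Cost of tickets:
3 x $5 = $15
Cost of pens:
6 x $28 = $168
Add both:
$15 + $168 = $183

$183


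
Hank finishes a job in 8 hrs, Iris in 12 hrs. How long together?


Hank's rate: 1/8 of the job per hour
Iris's rate: 1/12 of the job per hour
Combined rate: 1/8 + 1/12 = 5/24 per hour
Time = 1 / (5/24) = 24/5 = 4.8 hours

4.8 hours


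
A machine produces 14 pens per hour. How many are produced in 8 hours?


Production rate: 14 pens per hour
Time: 8 hours
Total: 14 x 8 = 112 pens

112 pens


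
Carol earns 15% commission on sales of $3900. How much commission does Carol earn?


Convert rate to decimal:
15% = 0.15
Multiply by sales:
$3900 x 0.15 = $585

$585


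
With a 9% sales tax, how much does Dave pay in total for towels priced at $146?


Calculate the tax:
9% of $146 = $13.14
Add tax to price:
$146 + $13.14 = $159.14

$159.14


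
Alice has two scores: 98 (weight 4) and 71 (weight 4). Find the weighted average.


Weighted sum:
4 x 98 + 4 x 71 = 676
Total weight:
4 + 4 = 8
Weighted average:
676 / 8 = 84.5

84.5


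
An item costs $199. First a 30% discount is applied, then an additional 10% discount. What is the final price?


First discount:
30% of $199 = $59.70
Price after first discount:
$199 - $59.70 = $139.30
Second discount:
10% of $139.30 = $13.93
Final price:
$139.30 - $13.93 = $125.37

$125.37


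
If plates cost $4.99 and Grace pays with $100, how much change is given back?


Start with the amount paid:
$100
Subtract the price:
$100 - $4.99 = $95.01

$95.01


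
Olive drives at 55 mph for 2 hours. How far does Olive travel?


Use the formula: distance = speed x time
Speed = 55 mph, Time = 2 hours
55 x 2 = 110 miles

110 miles


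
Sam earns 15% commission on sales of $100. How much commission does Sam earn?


Convert rate to decimal:
15% = 0.15
Multiply by sales:
$100 x 0.15 = $15

$15


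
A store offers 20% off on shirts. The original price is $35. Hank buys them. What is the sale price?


Calculate the discount amount:
20% of $35 = $7
Subtract from original:
$35 - $7 = $28

$28


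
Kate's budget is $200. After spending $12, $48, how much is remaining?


Add up expenses:
$12 + $48 = $60
Subtract from budget:
$200 - $60 = $140

$140


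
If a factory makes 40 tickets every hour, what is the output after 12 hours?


Production rate: 40 tickets per hour
Time: 12 hours
Total: 40 x 12 = 480 tickets

480 tickets


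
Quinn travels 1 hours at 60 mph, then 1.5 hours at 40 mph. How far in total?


Leg 1 distance:
60 x 1 = 60 miles
Leg 2 distance:
40 x 1.5 = 60 miles
Total distance:
60 + 60 = 120 miles

120 miles


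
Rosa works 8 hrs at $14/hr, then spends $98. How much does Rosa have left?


Calculate earnings:
8 x $14 = $112
Subtract spending:
$112 - $98 = $14

$14


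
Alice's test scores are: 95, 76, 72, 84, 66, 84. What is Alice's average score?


Add the scores:
95 + 76 + 72 + 84 + 66 + 84 = 477
Divide by the number of tests:
477 / 6 = 79.5

79.5


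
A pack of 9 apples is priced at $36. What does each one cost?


Total cost: $36
Number of items: 9
Unit price: $36 / 9 = $4

$4


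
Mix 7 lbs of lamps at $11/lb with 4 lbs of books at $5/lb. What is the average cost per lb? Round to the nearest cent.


Cost of lamps:
7 x $11 = $77
Cost of books:
4 x $5 = $20
Total cost: $77 + $20 = $97
Total weight: 11 lbs
Average: $97 / 11 = $8.8181... ≈ $8.82/lb

$8.82/lb


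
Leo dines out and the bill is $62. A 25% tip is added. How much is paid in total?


Calculate the tip:
25% of $62 = $15.50
Add tip to meal cost:
$62 + $15.50 = $77.50

$77.50


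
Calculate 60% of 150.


Convert percentage to decimal:
60% = 0.6
Multiply:
150 x 0.6 = 90

90


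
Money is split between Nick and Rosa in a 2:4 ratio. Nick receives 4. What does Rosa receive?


Find the multiplier:
4 / 2 = 2
Apply to Rosa's share:
4 x 2 = 8

8


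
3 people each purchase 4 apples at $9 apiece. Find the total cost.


Cost per person:
4 x $9 = $36
Group total:
3 x $36 = $108

$108


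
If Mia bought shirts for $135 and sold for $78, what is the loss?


Selling price = $78
Cost price = $135
Loss = cost price - selling price:
Loss = $135 - $78 = $57

$57


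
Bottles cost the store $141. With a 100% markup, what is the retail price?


Calculate the markup amount:
100% of $141 = $141
Add to cost:
$141 + $141 = $282

$282


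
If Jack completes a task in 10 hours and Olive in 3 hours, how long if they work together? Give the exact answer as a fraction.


Jack's rate: 1/10 of the job per hour
Olive's rate: 1/3 of the job per hour
Combined rate: 1/10 + 1/3 = 13/30 per hour
Time = 1 / (13/30) = 30/13 hours (≈ 2.31 hours)

30/13 hours


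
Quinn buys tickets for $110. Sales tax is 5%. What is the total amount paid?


Calculate the tax:
5% of $110 = $5.50
Add tax to price:
$110 + $5.50 = $115.50

$115.50


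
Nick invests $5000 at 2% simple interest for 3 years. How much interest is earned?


Use the formula I = P x R x T / 100
P x R x T = 5000 x 2 x 3 = 30000
I = 30000 / 100 = $300

$300


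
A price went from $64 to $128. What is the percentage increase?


Find the absolute change:
|128 - 64| = 64
Divide by original and multiply by 100:
64 / 64 x 100 = 100%

100%


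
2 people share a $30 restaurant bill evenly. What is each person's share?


Total bill: $30
Number of people: 2
Each pays: $30 / 2 = $15

$15


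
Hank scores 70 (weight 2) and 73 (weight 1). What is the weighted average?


Weighted sum:
2 x 70 + 1 x 73 = 213
Total weight:
2 + 1 = 3
Weighted average:
213 / 3 = 71

71


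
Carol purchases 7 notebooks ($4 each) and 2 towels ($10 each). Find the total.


Cost of notebooks:
7 x $4 = $28
Cost of towels:
2 x $10 = $20
Add both:
$28 + $20 = $48

$48


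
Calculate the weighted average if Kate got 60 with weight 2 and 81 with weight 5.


Weighted sum:
2 x 60 + 5 x 81 = 525
Total weight:
2 + 5 = 7
Weighted average:
525 / 7 = 75

75


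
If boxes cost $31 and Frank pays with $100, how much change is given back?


Start with the amount paid:
$100
Subtract the price:
$100 - $31 = $69

$69


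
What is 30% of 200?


Convert percentage to decimal:
30% = 0.3
Multiply:
200 x 0.3 = 60

60


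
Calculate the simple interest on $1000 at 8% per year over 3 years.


Use the formula I = P x R x T / 100
P x R x T = 1000 x 8 x 3 = 24000
I = 24000 / 100 = $240

$240


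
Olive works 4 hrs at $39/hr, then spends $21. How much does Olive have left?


Calculate earnings:
4 x $39 = $156
Subtract spending:
$156 - $21 = $135

$135


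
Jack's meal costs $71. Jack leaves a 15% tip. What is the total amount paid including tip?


Calculate the tip:
15% of $71 = $10.65
Add tip to meal cost:
$71 + $10.65 = $81.65

$81.65


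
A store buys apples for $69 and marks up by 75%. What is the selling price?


Calculate the markup amount:
75% of $69 = $51.75
Add to cost:
$69 + $51.75 = $120.75

$120.75


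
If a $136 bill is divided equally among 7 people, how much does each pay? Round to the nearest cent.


Total bill: $136
Number of people: 7
Each pays: $136 / 7 = $19.4285... ≈ $19.43

$19.43


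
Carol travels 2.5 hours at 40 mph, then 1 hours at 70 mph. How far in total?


Leg 1 distance:
40 x 2.5 = 100 miles
Leg 2 distance:
70 x 1 = 70 miles
Total distance:
100 + 70 = 170 miles

170 miles


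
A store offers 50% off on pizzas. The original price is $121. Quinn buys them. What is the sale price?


Calculate the discount amount:
50% of $121 = $60.50
Subtract from original:
$121 - $60.50 = $60.50

$60.50


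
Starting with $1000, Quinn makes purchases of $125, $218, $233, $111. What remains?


Add up expenses:
$125 + $218 + $233 + $111 = $687
Subtract from budget:
$1000 - $687 = $313

$313


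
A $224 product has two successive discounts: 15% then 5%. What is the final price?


First discount:
15% of $224 = $33.60
Price after first discount:
$224 - $33.60 = $190.40
Second discount:
5% of $190.40 = $9.52
Final price:
$190.40 - $9.52 = $180.88

$180.88


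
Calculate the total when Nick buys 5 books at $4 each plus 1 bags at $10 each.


Cost of books:
5 x $4 = $20
Cost of bags:
1 x $10 = $10
Add both:
$20 + $10 = $30

$30


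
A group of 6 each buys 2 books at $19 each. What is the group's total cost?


Cost per person:
2 x $19 = $38
Group total:
6 x $38 = $228

$228


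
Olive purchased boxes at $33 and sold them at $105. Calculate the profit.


Selling price = $105
Cost price = $33
Profit = selling price - cost price:
Profit = $105 - $33 = $72

$72


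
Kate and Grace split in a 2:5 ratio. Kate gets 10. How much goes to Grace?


Find the multiplier:
10 / 2 = 5
Apply to Grace's share:
5 x 5 = 25

25


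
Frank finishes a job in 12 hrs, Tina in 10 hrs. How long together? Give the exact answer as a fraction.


Frank's rate: 1/12 of the job per hour
Tina's rate: 1/10 of the job per hour
Combined rate: 1/12 + 1/10 = 11/60 per hour
Time = 1 / (11/60) = 60/11 hours (≈ 5.45 hours)

60/11 hours


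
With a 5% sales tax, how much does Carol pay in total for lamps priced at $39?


Calculate the tax:
5% of $39 = $1.95
Add tax to price:
$39 + $1.95 = $40.95

$40.95


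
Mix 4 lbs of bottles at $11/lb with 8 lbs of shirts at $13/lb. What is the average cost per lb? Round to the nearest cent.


Cost of bottles:
4 x $11 = $44
Cost of shirts:
8 x $13 = $104
Total cost: $44 + $104 = $148
Total weight: 12 lbs
Average: $148 / 12 = $12.3333... ≈ $12.33/lb

$12.33/lb


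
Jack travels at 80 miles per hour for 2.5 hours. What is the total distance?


Use the formula: distance = speed x time
Speed = 80 mph, Time = 2.5 hours
80 x 2.5 = 200 miles

200 miles


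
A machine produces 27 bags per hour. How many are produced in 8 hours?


Production rate: 27 bags per hour
Time: 8 hours
Total: 27 x 8 = 216 bags

216 bags


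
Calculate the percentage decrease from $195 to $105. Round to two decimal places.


Find the absolute change:
|105 - 195| = 90
Divide by original and multiply by 100:
90 / 195 x 100 = 46.1538...% ≈ 46.15%

46.15%


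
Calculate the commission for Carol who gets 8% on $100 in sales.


Convert rate to decimal:
8% = 0.08
Multiply by sales:
$100 x 0.08 = $8

$8


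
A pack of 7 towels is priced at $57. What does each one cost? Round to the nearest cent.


Total cost: $57
Number of items: 7
Unit price: $57 / 7 = $8.1428... ≈ $8.14

$8.14


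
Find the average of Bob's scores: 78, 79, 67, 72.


Add the scores:
78 + 79 + 67 + 72 = 296
Divide by the number of tests:
296 / 4 = 74

74


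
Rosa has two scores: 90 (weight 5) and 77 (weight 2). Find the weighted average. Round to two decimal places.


Weighted sum:
5 x 90 + 2 x 77 = 604
Total weight:
5 + 2 = 7
Weighted average:
604 / 7 = 86.2857... ≈ 86.29

86.29


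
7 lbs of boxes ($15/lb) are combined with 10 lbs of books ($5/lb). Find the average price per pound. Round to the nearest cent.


Cost of boxes:
7 x $15 = $105
Cost of books:
10 x $5 = $50
Total cost: $105 + $50 = $155
Total weight: 17 lbs
Average: $155 / 17 = $9.1176... ≈ $9.12/lb

$9.12/lb


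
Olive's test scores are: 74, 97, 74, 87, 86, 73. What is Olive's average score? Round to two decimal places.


Add the scores:
74 + 97 + 74 + 87 + 86 + 73 = 491
Divide by the number of tests:
491 / 6 = 81.8333... ≈ 81.83

81.83


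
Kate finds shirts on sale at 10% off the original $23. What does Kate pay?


Calculate the discount amount:
10% of $23 = $2.30
Subtract from original:
$23 - $2.30 = $20.70

$20.70


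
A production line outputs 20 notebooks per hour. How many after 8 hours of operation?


Production rate: 20 notebooks per hour
Time: 8 hours
Total: 20 x 8 = 160 notebooks

160 notebooks


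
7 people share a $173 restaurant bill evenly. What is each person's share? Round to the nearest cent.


Total bill: $173
Number of people: 7
Each pays: $173 / 7 = $24.7142... ≈ $24.71

$24.71


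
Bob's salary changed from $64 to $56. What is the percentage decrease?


Find the absolute change:
|56 - 64| = 8
Divide by original and multiply by 100:
8 / 64 x 100 = 12.5%

12.5%


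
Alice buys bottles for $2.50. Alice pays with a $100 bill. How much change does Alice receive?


Start with the amount paid:
$100
Subtract the price:
$100 - $2.50 = $97.50

$97.50


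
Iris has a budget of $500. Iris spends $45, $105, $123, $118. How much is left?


Add up expenses:
$45 + $105 + $123 + $118 = $391
Subtract from budget:
$500 - $391 = $109

$109


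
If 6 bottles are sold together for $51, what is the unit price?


Total cost: $51
Number of items: 6
Unit price: $51 / 6 = $8.50

$8.50


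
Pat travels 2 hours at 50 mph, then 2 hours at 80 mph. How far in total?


Leg 1 distance:
50 x 2 = 100 miles
Leg 2 distance:
80 x 2 = 160 miles
Total distance:
100 + 160 = 260 miles

260 miles


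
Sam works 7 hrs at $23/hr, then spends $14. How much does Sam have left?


Calculate earnings:
7 x $23 = $161
Subtract spending:
$161 - $14 = $147

$147


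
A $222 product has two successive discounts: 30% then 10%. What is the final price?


First discount:
30% of $222 = $66.60
Price after first discount:
$222 - $66.60 = $155.40
Second discount:
10% of $155.40 = $15.54
Final price:
$155.40 - $15.54 = $139.86

$139.86


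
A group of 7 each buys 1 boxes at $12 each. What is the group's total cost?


Cost per person:
1 x $12 = $12
Group total:
7 x $12 = $84

$84


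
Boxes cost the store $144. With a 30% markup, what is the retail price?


Calculate the markup amount:
30% of $144 = $43.20
Add to cost:
$144 + $43.20 = $187.20

$187.20


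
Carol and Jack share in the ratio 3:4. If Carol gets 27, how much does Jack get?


Find the multiplier:
27 / 3 = 9
Apply to Jack's share:
4 x 9 = 36

36


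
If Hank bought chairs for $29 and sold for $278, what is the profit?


Selling price = $278
Cost price = $29
Profit = selling price - cost price:
Profit = $278 - $29 = $249

$249


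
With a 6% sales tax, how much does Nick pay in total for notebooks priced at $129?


Calculate the tax:
6% of $129 = $7.74
Add tax to price:
$129 + $7.74 = $136.74

$136.74


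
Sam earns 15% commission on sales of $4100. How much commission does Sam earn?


Convert rate to decimal:
15% = 0.15
Multiply by sales:
$4100 x 0.15 = $615

$615


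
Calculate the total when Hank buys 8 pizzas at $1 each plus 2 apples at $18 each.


Cost of pizzas:
8 x $1 = $8
Cost of apples:
2 x $18 = $36
Add both:
$8 + $36 = $44

$44


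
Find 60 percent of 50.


Convert percentage to decimal:
60% = 0.6
Multiply:
50 x 0.6 = 30

30


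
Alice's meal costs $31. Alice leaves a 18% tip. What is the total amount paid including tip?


Calculate the tip:
18% of $31 = $5.58
Add tip to meal cost:
$31 + $5.58 = $36.58

$36.58


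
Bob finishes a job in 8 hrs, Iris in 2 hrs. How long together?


Bob's rate: 1/8 of the job per hour
Iris's rate: 1/2 of the job per hour
Combined rate: 1/8 + 1/2 = 5/8 per hour
Time = 1 / (5/8) = 8/5 = 1.6 hours

1.6 hours


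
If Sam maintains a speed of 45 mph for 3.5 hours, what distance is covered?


Use the formula: distance = speed x time
Speed = 45 mph, Time = 3.5 hours
45 x 3.5 = 157.5 miles

157.5 miles


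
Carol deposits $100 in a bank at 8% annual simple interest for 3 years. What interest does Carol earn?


Use the formula I = P x R x T / 100
P x R x T = 100 x 8 x 3 = 2400
I = 2400 / 100 = $24

$24


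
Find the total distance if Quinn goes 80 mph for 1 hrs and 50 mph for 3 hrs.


Leg 1 distance:
80 x 1 = 80 miles
Leg 2 distance:
50 x 3 = 150 miles
Total distance:
80 + 150 = 230 miles

230 miles


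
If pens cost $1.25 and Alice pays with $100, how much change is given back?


Start with the amount paid:
$100
Subtract the price:
$100 - $1.25 = $98.75

$98.75


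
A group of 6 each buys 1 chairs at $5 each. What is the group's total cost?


Cost per person:
1 x $5 = $5
Group total:
6 x $5 = $30

$30


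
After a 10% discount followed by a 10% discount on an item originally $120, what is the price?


First discount:
10% of $120 = $12
Price after first discount:
$120 - $12 = $108
Second discount:
10% of $108 = $10.80
Final price:
$108 - $10.80 = $97.20

$97.20


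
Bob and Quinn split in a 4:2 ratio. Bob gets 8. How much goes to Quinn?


Find the multiplier:
8 / 4 = 2
Apply to Quinn's share:
2 x 2 = 4

4


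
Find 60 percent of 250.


Convert percentage to decimal:
60% = 0.6
Multiply:
250 x 0.6 = 150

150


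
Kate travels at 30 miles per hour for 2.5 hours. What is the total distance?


Use the formula: distance = speed x time
Speed = 30 mph, Time = 2.5 hours
30 x 2.5 = 75 miles

75 miles


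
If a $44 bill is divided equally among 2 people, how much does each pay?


Total bill: $44
Number of people: 2
Each pays: $44 / 2 = $22

$22


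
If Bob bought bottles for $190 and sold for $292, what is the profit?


Selling price = $292
Cost price = $190
Profit = selling price - cost price:
Profit = $292 - $190 = $102

$102


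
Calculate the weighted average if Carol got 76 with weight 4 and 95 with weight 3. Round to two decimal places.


Weighted sum:
4 x 76 + 3 x 95 = 589
Total weight:
4 + 3 = 7
Weighted average:
589 / 7 = 84.1428... ≈ 84.14

84.14


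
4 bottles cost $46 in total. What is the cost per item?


Total cost: $46
Number of items: 4
Unit price: $46 / 4 = $11.50

$11.50


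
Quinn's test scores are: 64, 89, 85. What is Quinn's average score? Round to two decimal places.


Add the scores:
64 + 89 + 85 = 238
Divide by the number of tests:
238 / 3 = 79.3333... ≈ 79.33

79.33


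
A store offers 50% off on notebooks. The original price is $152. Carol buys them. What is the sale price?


Calculate the discount amount:
50% of $152 = $76
Subtract from original:
$152 - $76 = $76

$76


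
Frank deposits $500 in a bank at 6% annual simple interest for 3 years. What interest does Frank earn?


Use the formula I = P x R x T / 100
P x R x T = 500 x 6 x 3 = 9000
I = 9000 / 100 = $90

$90


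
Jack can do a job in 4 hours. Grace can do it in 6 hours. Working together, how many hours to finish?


Jack's rate: 1/4 of the job per hour
Grace's rate: 1/6 of the job per hour
Combined rate: 1/4 + 1/6 = 5/12 per hour
Time = 1 / (5/12) = 12/5 = 2.4 hours

2.4 hours


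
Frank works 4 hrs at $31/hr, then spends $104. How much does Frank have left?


Calculate earnings:
4 x $31 = $124
Subtract spending:
$124 - $104 = $20

$20


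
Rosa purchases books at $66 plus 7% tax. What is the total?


Calculate the tax:
7% of $66 = $4.62
Add tax to price:
$66 + $4.62 = $70.62

$70.62


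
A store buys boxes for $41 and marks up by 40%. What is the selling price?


Calculate the markup amount:
40% of $41 = $16.40
Add to cost:
$41 + $16.40 = $57.40

$57.40


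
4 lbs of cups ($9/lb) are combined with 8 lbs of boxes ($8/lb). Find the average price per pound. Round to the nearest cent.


Cost of cups:
4 x $9 = $36
Cost of boxes:
8 x $8 = $64
Total cost: $36 + $64 = $100
Total weight: 12 lbs
Average: $100 / 12 = $8.3333... ≈ $8.33/lb

$8.33/lb


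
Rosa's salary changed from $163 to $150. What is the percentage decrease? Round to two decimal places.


Find the absolute change:
|150 - 163| = 13
Divide by original and multiply by 100:
13 / 163 x 100 = 7.9754...% ≈ 7.98%

7.98%


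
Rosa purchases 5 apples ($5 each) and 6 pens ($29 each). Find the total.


Cost of apples:
5 x $5 = $25
Cost of pens:
6 x $29 = $174
Add both:
$25 + $174 = $199

$199


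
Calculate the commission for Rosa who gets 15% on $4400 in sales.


Convert rate to decimal:
15% = 0.15
Multiply by sales:
$4400 x 0.15 = $660

$660


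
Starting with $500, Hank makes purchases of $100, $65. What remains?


Add up expenses:
$100 + $65 = $165
Subtract from budget:
$500 - $165 = $335

$335


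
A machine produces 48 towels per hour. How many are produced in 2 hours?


Production rate: 48 towels per hour
Time: 2 hours
Total: 48 x 2 = 96 towels

96 towels


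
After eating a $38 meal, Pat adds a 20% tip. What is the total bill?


Calculate the tip:
20% of $38 = $7.60
Add tip to meal cost:
$38 + $7.60 = $45.60

$45.60


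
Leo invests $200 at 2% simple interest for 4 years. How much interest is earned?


Use the formula I = P x R x T / 100
P x R x T = 200 x 2 x 4 = 1600
I = 1600 / 100 = $16

$16


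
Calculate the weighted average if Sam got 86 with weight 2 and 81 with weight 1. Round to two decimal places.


Weighted sum:
2 x 86 + 1 x 81 = 253
Total weight:
2 + 1 = 3
Weighted average:
253 / 3 = 84.3333... ≈ 84.33

84.33


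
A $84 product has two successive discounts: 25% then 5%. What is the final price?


First discount:
25% of $84 = $21
Price after first discount:
$84 - $21 = $63
Second discount:
5% of $63 = $3.15
Final price:
$63 - $3.15 = $59.85

$59.85


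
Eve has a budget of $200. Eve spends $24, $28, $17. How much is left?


Add up expenses:
$24 + $28 + $17 = $69
Subtract from budget:
$200 - $69 = $131

$131


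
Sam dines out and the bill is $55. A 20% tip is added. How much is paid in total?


Calculate the tip:
20% of $55 = $11
Add tip to meal cost:
$55 + $11 = $66

$66


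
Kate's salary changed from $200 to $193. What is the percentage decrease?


Find the absolute change:
|193 - 200| = 7
Divide by original and multiply by 100:
7 / 200 x 100 = 3.5%

3.5%
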